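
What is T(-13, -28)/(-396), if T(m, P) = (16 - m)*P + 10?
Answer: 401/198 ≈ 2.0253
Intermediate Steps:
T(m, P) = 10 + P*(16 - m) (T(m, P) = P*(16 - m) + 10 = 10 + P*(16 - m))
T(-13, -28)/(-396) = (10 + 16*(-28) - 1*(-28)*(-13))/(-396) = (10 - 448 - 364)*(-1/396) = -802*(-1/396) = 401/198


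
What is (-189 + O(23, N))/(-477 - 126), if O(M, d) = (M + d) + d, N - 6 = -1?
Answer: 52/201 ≈ 0.25871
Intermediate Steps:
N = 5 (N = 6 - 1 = 5)
O(M, d) = M + 2*d
(-189 + O(23, N))/(-477 - 126) = (-189 + (23 + 2*5))/(-477 - 126) = (-189 + (23 + 10))/(-603) = (-189 + 33)*(-1/603) = -156*(-1/603) = 52/201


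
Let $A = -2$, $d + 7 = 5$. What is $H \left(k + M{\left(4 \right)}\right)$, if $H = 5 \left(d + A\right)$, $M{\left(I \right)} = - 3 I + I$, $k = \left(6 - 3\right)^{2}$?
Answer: $-20$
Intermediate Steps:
$d = -2$ ($d = -7 + 5 = -2$)
$k = 9$ ($k = 3^{2} = 9$)
$M{\left(I \right)} = - 2 I$
$H = -20$ ($H = 5 \left(-2 - 2\right) = 5 \left(-4\right) = -20$)
$H \left(k + M{\left(4 \right)}\right) = - 20 \left(9 - 8\right) = \left(-20\right) 1 = -20$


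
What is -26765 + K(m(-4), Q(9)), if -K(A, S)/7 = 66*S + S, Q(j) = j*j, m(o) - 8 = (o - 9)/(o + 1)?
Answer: -64754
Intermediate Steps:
m(o) = 8 + (-9 + o)/(1 + o) (m(o) = 8 + (o - 9)/(o + 1) = 8 + (-9 + o)/(1 + o))
Q(j) = j²
K(A, S) = -469*S (K(A, S) = -7*(66*S + S) = -469*S)
-26765 + K(m(-4), Q(9)) = -26765 - 469*9² = -26765 - 469*81 = -26765 - 37989 = -64754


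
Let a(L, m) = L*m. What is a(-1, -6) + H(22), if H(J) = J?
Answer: 28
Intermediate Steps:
a(-1, -6) + H(22) = -1*(-6) + 22 = 6 + 22 = 28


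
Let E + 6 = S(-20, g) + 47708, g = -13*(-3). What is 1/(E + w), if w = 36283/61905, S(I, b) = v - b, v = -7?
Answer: 61905/2950180963 ≈ 2.0983e-5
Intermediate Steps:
g = 39
S(I, b) = -7 - b
w = 36283/61905 (w = 36283*(1/61905) = 36283/61905 ≈ 0.58611)
E = 47656 (E = -6 + ((-7 - 1*39) + 47708) = -6 + ((-7 - 39) + 47708) = -6 + (-46 + 47708) = -6 + 47662 = 47656)
1/(E + w) = 1/(47656 + 36283/61905) = 1/(2950180963/61905) = 61905/2950180963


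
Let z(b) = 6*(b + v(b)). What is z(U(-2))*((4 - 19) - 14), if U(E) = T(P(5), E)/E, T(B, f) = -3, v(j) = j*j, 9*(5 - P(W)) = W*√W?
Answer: -1305/2 ≈ -652.50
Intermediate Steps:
P(W) = 5 - W^(3/2)/9 (P(W) = 5 - W*√W/9 = 5 - W^(3/2)/9)
v(j) = j²
U(E) = -3/E
z(b) = 6*b + 6*b² (z(b) = 6*(b + b²) = 6*b + 6*b²)
z(U(-2))*((4 - 19) - 14) = (6*(-3/(-2))*(1 - 3/(-2)))*((4 - 19) - 14) = (6*(-3*(-½))*(1 - 3*(-½)))*(-15 - 14) = (6*(3/2)*(1 + 3/2))*(-29) = (6*(3/2)*(5/2))*(-29) = (45/2)*(-29) = -1305/2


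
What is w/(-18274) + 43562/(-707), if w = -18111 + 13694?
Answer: -792929169/12919718 ≈ -61.374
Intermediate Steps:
w = -4417
w/(-18274) + 43562/(-707) = -4417/(-18274) + 43562/(-707) = -4417*(-1/18274) + 43562*(-1/707) = 4417/18274 - 43562/707 = -792929169/12919718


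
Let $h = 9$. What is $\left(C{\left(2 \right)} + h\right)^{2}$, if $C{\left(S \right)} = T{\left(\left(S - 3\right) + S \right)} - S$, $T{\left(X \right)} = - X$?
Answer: $36$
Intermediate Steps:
$C{\left(S \right)} = 3 - 3 S$ ($C{\left(S \right)} = - (\left(S - 3\right) + S) - S = - (\left(-3 + S\right) + S) - S = - (-3 + 2 S) - S = \left(3 - 2 S\right) - S = 3 - 3 S$)
$\left(C{\left(2 \right)} + h\right)^{2} = \left(\left(3 - 6\right) + 9\right)^{2} = \left(-3 + 9\right)^{2} = 6^{2} = 36$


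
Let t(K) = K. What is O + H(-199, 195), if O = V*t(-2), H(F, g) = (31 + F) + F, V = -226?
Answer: 85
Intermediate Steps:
H(F, g) = 31 + 2*F
O = 452 (O = -226*(-2) = 452)
O + H(-199, 195) = 452 + (31 + 2*(-199)) = 452 + (31 - 398) = 452 - 367 = 85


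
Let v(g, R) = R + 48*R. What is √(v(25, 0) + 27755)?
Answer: √27755 ≈ 166.60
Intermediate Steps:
v(g, R) = 49*R
√(v(25, 0) + 27755) = √(49*0 + 27755) = √(0 + 27755) = √27755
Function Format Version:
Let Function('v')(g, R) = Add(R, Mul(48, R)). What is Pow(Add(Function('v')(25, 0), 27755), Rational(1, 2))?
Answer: Pow(27755, Rational(1, 2)) ≈ 166.60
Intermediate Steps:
Function('v')(g, R) = Mul(49, R)
Pow(Add(Function('v')(25, 0), 27755), Rational(1, 2)) = Pow(Add(Mul(49, 0), 27755), Rational(1, 2)) = Pow(Add(0, 27755), Rational(1, 2)) = Pow(27755, Rational(1, 2))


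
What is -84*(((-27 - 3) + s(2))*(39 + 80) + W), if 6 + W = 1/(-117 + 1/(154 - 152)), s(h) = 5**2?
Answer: 11762940/233 ≈ 50485.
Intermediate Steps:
s(h) = 25
W = -1400/233 (W = -6 + 1/(-117 + 1/(154 - 152)) = -6 + 1/(-117 + 1/2) = -6 + 1/(-233/2) = -6 - 2/233 = -1400/233 ≈ -6.0086)
-84*(((-27 - 3) + s(2))*(39 + 80) + W) = -84*(((-27 - 3) + 25)*(39 + 80) - 1400/233) = -84*((-30 + 25)*119 - 1400/233) = -84*(-5*119 - 1400/233) = -84*(-595 - 1400/233) = -84*(-140035/233) = 11762940/233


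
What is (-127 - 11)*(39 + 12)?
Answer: -7038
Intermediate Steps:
(-127 - 11)*(39 + 12) = -138*51 = -7038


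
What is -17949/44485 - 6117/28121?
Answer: -25059954/40353635 ≈ -0.62101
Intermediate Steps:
-17949/44485 - 6117/28121 = -17949*1/44485 - 6117*1/28121 = -579/1435 - 6117/28121 = -25059954/40353635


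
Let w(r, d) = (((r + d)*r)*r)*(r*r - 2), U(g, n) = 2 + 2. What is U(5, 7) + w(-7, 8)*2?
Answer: 4610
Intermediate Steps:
U(g, n) = 4
w(r, d) = r²*(-2 + r²)*(d + r) (w(r, d) = (((d + r)*r)*r)*(r² - 2) = ((r*(d + r))*r)*(-2 + r²) = (r²*(d + r))*(-2 + r²) = r²*(-2 + r²)*(d + r))
U(5, 7) + w(-7, 8)*2 = 4 + ((-7)²*((-7)³ - 2*8 - 2*(-7) + 8*(-7)²))*2 = 4 + (49*(-343 - 16 + 14 + 8*49))*2 = 4 + (49*(-343 - 16 + 14 + 392))*2 = 4 + (49*47)*2 = 4 + 2303*2 = 4 + 4606 = 4610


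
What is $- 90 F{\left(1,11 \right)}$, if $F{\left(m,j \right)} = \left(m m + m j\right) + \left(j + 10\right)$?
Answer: $-2970$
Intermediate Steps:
$F{\left(m,j \right)} = 10 + j + m^{2} + j m$ ($F{\left(m,j \right)} = \left(m^{2} + j m\right) + \left(10 + j\right) = 10 + j + m^{2} + j m$)
$- 90 F{\left(1,11 \right)} = - 90 \left(10 + 11 + 1^{2} + 11 \cdot 1\right) = - 90 \left(10 + 11 + 1 + 11\right) = \left(-90\right) 33 = -2970$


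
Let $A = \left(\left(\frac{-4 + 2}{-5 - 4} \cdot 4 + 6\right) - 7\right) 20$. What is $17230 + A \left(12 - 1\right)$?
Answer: $\frac{154850}{9} \approx 17206.0$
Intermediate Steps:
$A = - \frac{20}{9}$ ($A = \left(\left(- \frac{2}{-9} \cdot 4 + 6\right) - 7\right) 20 = \left(\left(\left(-2\right) \left(- \frac{1}{9}\right) 4 + 6\right) - 7\right) 20 = \left(\left(\frac{2}{9} \cdot 4 + 6\right) - 7\right) 20 = \left(\left(\frac{8}{9} + 6\right) - 7\right) 20 = \left(\frac{62}{9} - 7\right) 20 = \left(- \frac{1}{9}\right) 20 = - \frac{20}{9} \approx -2.2222$)
$17230 + A \left(12 - 1\right) = 17230 - \frac{20 \left(12 - 1\right)}{9} = 17230 - \frac{220}{9} = \frac{154850}{9}$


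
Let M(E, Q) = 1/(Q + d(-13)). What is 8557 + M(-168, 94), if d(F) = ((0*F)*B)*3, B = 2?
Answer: 804359/94 ≈ 8557.0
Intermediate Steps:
d(F) = 0 (d(F) = ((0*F)*2)*3 = (0*2)*3 = 0*3 = 0)
M(E, Q) = 1/Q (M(E, Q) = 1/(Q + 0) = 1/Q)
8557 + M(-168, 94) = 8557 + 1/94 = 804359/94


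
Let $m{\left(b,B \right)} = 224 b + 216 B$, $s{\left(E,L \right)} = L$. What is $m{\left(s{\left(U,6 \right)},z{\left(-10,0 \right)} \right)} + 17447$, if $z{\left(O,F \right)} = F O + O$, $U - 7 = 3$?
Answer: $16631$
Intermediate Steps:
$U = 10$ ($U = 7 + 3 = 10$)
$z{\left(O,F \right)} = O + F O$
$m{\left(b,B \right)} = 216 B + 224 b$
$m{\left(s{\left(U,6 \right)},z{\left(-10,0 \right)} \right)} + 17447 = \left(216 \left(- 10 \left(1 + 0\right)\right) + 224 \cdot 6\right) + 17447 = \left(216 \left(\left(-10\right) 1\right) + 1344\right) + 17447 = \left(216 \left(-10\right) + 1344\right) + 17447 = \left(-2160 + 1344\right) + 17447 = -816 + 17447 = 16631$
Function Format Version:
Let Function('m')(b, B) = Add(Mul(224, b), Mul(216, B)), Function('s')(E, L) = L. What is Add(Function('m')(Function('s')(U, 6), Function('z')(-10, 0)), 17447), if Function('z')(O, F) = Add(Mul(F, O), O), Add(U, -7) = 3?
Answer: 16631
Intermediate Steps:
U = 10 (U = Add(7, 3) = 10)
Function('z')(O, F) = Add(O, Mul(F, O))
Function('m')(b, B) = Add(Mul(216, B), Mul(224, b))
Add(Function('m')(Function('s')(U, 6), Function('z')(-10, 0)), 17447) = Add(Add(Mul(216, Mul(-10, Add(1, 0))), Mul(224, 6)), 17447) = Add(Add(Mul(216, Mul(-10, 1)), 1344), 17447) = Add(Add(Mul(216, -10), 1344), 17447) = Add(Add(-2160, 1344), 17447) = Add(-816, 17447) = 16631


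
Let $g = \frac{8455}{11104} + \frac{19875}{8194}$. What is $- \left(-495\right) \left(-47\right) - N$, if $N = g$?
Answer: $- \frac{1058541678455}{45493088} \approx -23268.0$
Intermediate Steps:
$g = \frac{144986135}{45493088}$ ($g = 8455 \cdot \frac{1}{11104} + 19875 \cdot \frac{1}{8194} = \frac{8455}{11104} + \frac{19875}{8194} = \frac{144986135}{45493088} \approx 3.187$)
$N = \frac{144986135}{45493088} \approx 3.187$
$- \left(-495\right) \left(-47\right) - N = - \left(-495\right) \left(-47\right) - \frac{144986135}{45493088} = \left(-1\right) 23265 - \frac{144986135}{45493088} = -23265 - \frac{144986135}{45493088} = - \frac{1058541678455}{45493088}$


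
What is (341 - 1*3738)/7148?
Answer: -3397/7148 ≈ -0.47524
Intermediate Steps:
(341 - 1*3738)/7148 = (341 - 3738)*(1/7148) = -3397*1/7148 = -3397/7148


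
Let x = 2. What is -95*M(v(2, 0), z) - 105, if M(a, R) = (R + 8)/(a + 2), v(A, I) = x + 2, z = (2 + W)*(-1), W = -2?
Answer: -695/3 ≈ -231.67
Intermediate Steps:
z = 0 (z = (2 - 2)*(-1) = 0*(-1) = 0)
v(A, I) = 4 (v(A, I) = 2 + 2 = 4)
M(a, R) = (8 + R)/(2 + a)
-95*M(v(2, 0), z) - 105 = -95*(8 + 0)/(2 + 4) - 105 = -95*8/6 - 105 = -95*4/3 - 105 = -380/3 - 105 = -695/3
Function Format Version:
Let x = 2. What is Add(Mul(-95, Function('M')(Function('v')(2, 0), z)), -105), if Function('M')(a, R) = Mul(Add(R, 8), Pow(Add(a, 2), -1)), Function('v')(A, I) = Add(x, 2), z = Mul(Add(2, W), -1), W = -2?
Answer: Rational(-695, 3) ≈ -231.67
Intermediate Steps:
z = 0 (z = Mul(Add(2, -2), -1) = Mul(0, -1) = 0)
Function('v')(A, I) = 4 (Function('v')(A, I) = Add(2, 2) = 4)
Function('M')(a, R) = Mul(Pow(Add(2, a), -1), Add(8, R)) (Function('M')(a, R) = Mul(Add(8, R), Pow(Add(2, a), -1)) = Mul(Pow(Add(2, a), -1), Add(8, R)))
Add(Mul(-95, Function('M')(Function('v')(2, 0), z)), -105) = Add(Mul(-95, Mul(Pow(Add(2, 4), -1), Add(8, 0))), -105) = Add(Mul(-95, Mul(Pow(6, -1), 8)), -105) = Add(Mul(-95, Mul(Rational(1, 6), 8)), -105) = Add(Mul(-95, Rational(4, 3)), -105) = Add(Rational(-380, 3), -105) = Rational(-695, 3)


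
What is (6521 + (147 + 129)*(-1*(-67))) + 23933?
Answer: 48946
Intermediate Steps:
(6521 + (147 + 129)*(-1*(-67))) + 23933 = (6521 + 276*67) + 23933 = (6521 + 18492) + 23933 = 25013 + 23933 = 48946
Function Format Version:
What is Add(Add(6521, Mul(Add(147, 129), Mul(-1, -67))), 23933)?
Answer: 48946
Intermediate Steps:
Add(Add(6521, Mul(Add(147, 129), Mul(-1, -67))), 23933) = Add(Add(6521, Mul(276, 67)), 23933) = Add(Add(6521, 18492), 23933) = Add(25013, 23933) = 48946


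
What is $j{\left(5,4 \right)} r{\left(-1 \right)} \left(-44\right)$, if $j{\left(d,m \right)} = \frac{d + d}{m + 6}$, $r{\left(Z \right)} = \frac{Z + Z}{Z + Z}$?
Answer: $-44$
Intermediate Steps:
$r{\left(Z \right)} = 1$ ($r{\left(Z \right)} = \frac{2 Z}{2 Z} = 2 Z \frac{1}{2 Z} = 1$)
$j{\left(d,m \right)} = \frac{2 d}{6 + m}$
$j{\left(5,4 \right)} r{\left(-1 \right)} \left(-44\right) = 2 \cdot 5 \frac{1}{6 + 4} \cdot 1 \left(-44\right) = 2 \cdot 5 \cdot \frac{1}{10} \cdot 1 \left(-44\right) = 1 \cdot 1 \left(-44\right) = 1 \left(-44\right) = -44$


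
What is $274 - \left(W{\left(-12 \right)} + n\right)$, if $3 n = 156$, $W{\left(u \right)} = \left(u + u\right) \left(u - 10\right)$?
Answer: $-306$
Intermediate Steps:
$W{\left(u \right)} = 2 u \left(-10 + u\right)$
$n = 52$ ($n = \frac{1}{3} \cdot 156 = 52$)
$274 - \left(W{\left(-12 \right)} + n\right) = 274 - \left(2 \left(-12\right) \left(-10 - 12\right) + 52\right) = 274 - \left(2 \left(-12\right) \left(-22\right) + 52\right) = 274 - \left(528 + 52\right) = 274 - 580 = -306$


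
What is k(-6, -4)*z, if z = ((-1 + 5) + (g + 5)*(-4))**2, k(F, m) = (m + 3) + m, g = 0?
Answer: -1280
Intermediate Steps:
k(F, m) = 3 + 2*m (k(F, m) = (3 + m) + m = 3 + 2*m)
z = 256 (z = ((-1 + 5) + (0 + 5)*(-4))**2 = (4 + 5*(-4))**2 = (4 - 20)**2 = (-16)**2 = 256)
k(-6, -4)*z = (3 + 2*(-4))*256 = (3 - 8)*256 = -5*256 = -1280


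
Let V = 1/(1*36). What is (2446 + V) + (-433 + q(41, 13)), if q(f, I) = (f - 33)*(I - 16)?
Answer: 71605/36 ≈ 1989.0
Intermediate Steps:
q(f, I) = (-33 + f)*(-16 + I)
V = 1/36 ≈ 0.027778
(2446 + V) + (-433 + q(41, 13)) = (2446 + 1/36) + (-433 + (528 - 33*13 - 16*41 + 13*41)) = 88057/36 + (-433 + (528 - 429 - 656 + 533)) = 88057/36 + (-433 - 24) = 88057/36 - 457 = 71605/36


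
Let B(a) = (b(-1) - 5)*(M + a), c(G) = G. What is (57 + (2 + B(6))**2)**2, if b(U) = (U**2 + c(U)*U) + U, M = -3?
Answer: 24649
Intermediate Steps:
b(U) = U + 2*U**2 (b(U) = (U**2 + U*U) + U = (U**2 + U**2) + U = 2*U**2 + U = U + 2*U**2)
B(a) = 12 - 4*a (B(a) = (-(1 + 2*(-1)) - 5)*(-3 + a) = (-(1 - 2) - 5)*(-3 + a) = (-1*(-1) - 5)*(-3 + a) = (1 - 5)*(-3 + a) = -4*(-3 + a) = 12 - 4*a)
(57 + (2 + B(6))**2)**2 = (57 + (2 + (12 - 4*6))**2)**2 = (57 + (2 + (12 - 24))**2)**2 = (57 + (2 - 12)**2)**2 = (57 + (-10)**2)**2 = (57 + 100)**2 = 157**2 = 24649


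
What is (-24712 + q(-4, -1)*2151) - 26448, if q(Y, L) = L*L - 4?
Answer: -57613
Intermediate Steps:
q(Y, L) = -4 + L² (q(Y, L) = L² - 4 = -4 + L²)
(-24712 + q(-4, -1)*2151) - 26448 = (-24712 + (-4 + (-1)²)*2151) - 26448 = (-24712 + (-4 + 1)*2151) - 26448 = (-24712 - 3*2151) - 26448 = (-24712 - 6453) - 26448 = -31165 - 26448 = -57613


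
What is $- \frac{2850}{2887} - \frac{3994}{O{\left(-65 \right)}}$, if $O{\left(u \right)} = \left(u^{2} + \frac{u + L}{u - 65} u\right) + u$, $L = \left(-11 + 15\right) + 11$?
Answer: $- \frac{23315428}{11937745} \approx -1.9531$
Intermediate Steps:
$L = 15$ ($L = 4 + 11 = 15$)
$O{\left(u \right)} = u + u^{2} + \frac{u \left(15 + u\right)}{-65 + u}$ ($O{\left(u \right)} = \left(u^{2} + \frac{u + 15}{u - 65} u\right) + u = \left(u^{2} + \frac{15 + u}{-65 + u} u\right) + u = \left(u^{2} + \frac{u \left(15 + u\right)}{-65 + u}\right) + u = u + u^{2} + \frac{u \left(15 + u\right)}{-65 + u}$)
$- \frac{2850}{2887} - \frac{3994}{O{\left(-65 \right)}} = - \frac{2850}{2887} - \frac{3994}{\left(-65\right) \frac{1}{-65 - 65} \left(-50 + \left(-65\right)^{2} - -4095\right)} = \left(-2850\right) \frac{1}{2887} - \frac{3994}{\left(-65\right) \frac{1}{-130} \left(-50 + 4225 + 4095\right)} = - \frac{2850}{2887} - \frac{3994}{\left(-65\right) \left(- \frac{1}{130}\right) 8270} = - \frac{2850}{2887} - \frac{3994}{4135} = - \frac{23315428}{11937745}$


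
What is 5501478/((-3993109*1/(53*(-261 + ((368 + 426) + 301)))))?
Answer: -243176330556/3993109 ≈ -60899.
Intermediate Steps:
5501478/((-3993109*1/(53*(-261 + ((368 + 426) + 301))))) = 5501478/((-3993109*1/(53*(-261 + (794 + 301))))) = 5501478/((-3993109*1/(53*(-261 + 1095)))) = 5501478/((-3993109/(834*53))) = 5501478/((-3993109/44202)) = 5501478/((-3993109*1/44202)) = 5501478/(-3993109/44202) = 5501478*(-44202/3993109) = -243176330556/3993109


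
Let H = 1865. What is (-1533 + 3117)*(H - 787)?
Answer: 1707552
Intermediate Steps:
(-1533 + 3117)*(H - 787) = (-1533 + 3117)*(1865 - 787) = 1584*1078 = 1707552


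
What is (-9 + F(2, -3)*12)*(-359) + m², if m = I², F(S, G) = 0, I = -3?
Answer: 3312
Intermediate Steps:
m = 9 (m = (-3)² = 9)
(-9 + F(2, -3)*12)*(-359) + m² = (-9 + 0*12)*(-359) + 9² = (-9 + 0)*(-359) + 81 = -9*(-359) + 81 = 3231 + 81 = 3312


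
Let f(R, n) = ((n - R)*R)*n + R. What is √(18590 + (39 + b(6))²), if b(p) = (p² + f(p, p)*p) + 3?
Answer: √31586 ≈ 177.72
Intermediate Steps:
f(R, n) = R + R*n*(n - R) (f(R, n) = (R*(n - R))*n + R = R*n*(n - R) + R = R + R*n*(n - R))
b(p) = 3 + 2*p² (b(p) = (p² + (p*(1 + p² - p*p))*p) + 3 = (p² + (p*(1 + p² - p²))*p) + 3 = (p² + (p*1)*p) + 3 = (p² + p*p) + 3 = (p² + p²) + 3 = 2*p² + 3 = 3 + 2*p²)
√(18590 + (39 + b(6))²) = √(18590 + (39 + (3 + 2*6²))²) = √(18590 + (39 + (3 + 2*36))²) = √(18590 + (39 + (3 + 72))²) = √(18590 + (39 + 75)²) = √(18590 + 114²) = √(18590 + 12996) = √31586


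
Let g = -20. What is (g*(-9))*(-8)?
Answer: -1440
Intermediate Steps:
(g*(-9))*(-8) = -20*(-9)*(-8) = 180*(-8) = -1440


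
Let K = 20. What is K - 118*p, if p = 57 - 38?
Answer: -2222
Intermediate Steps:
p = 19
K - 118*p = 20 - 118*19 = 20 - 2242 = -2222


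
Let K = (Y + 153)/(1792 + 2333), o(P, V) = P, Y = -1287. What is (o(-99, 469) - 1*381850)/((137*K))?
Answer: 525179875/51786 ≈ 10141.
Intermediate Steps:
K = -378/1375 (K = (-1287 + 153)/(1792 + 2333) = -1134/4125 = -1134*1/4125 = -378/1375 ≈ -0.27491)
(o(-99, 469) - 1*381850)/((137*K)) = (-99 - 1*381850)/((137*(-378/1375))) = (-99 - 381850)/(-51786/1375) = -381949*(-1375/51786) = 525179875/51786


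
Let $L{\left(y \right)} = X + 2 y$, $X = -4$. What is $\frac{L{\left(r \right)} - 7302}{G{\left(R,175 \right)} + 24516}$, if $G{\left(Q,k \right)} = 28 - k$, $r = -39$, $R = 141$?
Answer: $- \frac{7384}{24369} \approx -0.30301$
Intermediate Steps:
$L{\left(y \right)} = -4 + 2 y$
$\frac{L{\left(r \right)} - 7302}{G{\left(R,175 \right)} + 24516} = \frac{\left(-4 + 2 \left(-39\right)\right) - 7302}{\left(28 - 175\right) + 24516} = \frac{\left(-4 - 78\right) - 7302}{\left(28 - 175\right) + 24516} = \frac{-82 - 7302}{-147 + 24516} = - \frac{7384}{24369}$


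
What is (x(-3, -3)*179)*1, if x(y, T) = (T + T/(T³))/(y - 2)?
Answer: 4654/45 ≈ 103.42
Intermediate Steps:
x(y, T) = (T + T⁻²)/(-2 + y) (x(y, T) = (T + T/T³)/(-2 + y) = (T + T⁻²)/(-2 + y))
(x(-3, -3)*179)*1 = (((1 + (-3)³)/((-3)²*(-2 - 3)))*179)*1 = (((⅑)*(1 - 27)/(-5))*179)*1 = (((⅑)*(-⅕)*(-26))*179)*1 = ((26/45)*179)*1 = (4654/45)*1 = 4654/45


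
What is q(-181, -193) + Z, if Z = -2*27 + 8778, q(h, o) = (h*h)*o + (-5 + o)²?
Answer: -6274945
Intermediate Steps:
q(h, o) = (-5 + o)² + o*h² (q(h, o) = h²*o + (-5 + o)² = o*h² + (-5 + o)² = (-5 + o)² + o*h²)
Z = 8724 (Z = -54 + 8778 = 8724)
q(-181, -193) + Z = ((-5 - 193)² - 193*(-181)²) + 8724 = ((-198)² - 193*32761) + 8724 = (39204 - 6322873) + 8724 = -6283669 + 8724 = -6274945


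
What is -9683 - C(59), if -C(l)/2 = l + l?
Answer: -9447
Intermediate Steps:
C(l) = -4*l (C(l) = -2*(l + l) = -4*l)
-9683 - C(59) = -9683 - (-4)*59 = -9683 - 1*(-236) = -9683 + 236 = -9447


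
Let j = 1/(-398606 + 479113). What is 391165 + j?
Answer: 31491520656/80507 ≈ 3.9117e+5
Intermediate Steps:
j = 1/80507 ≈ 1.2421e-5
391165 + j = 391165 + 1/80507 = 31491520656/80507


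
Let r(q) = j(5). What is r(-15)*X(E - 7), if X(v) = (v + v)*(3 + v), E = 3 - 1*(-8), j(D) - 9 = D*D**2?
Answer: 7504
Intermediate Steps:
j(D) = 9 + D**3 (j(D) = 9 + D*D**2 = 9 + D**3)
r(q) = 134 (r(q) = 9 + 5**3 = 9 + 125 = 134)
E = 11 (E = 3 + 8 = 11)
X(v) = 2*v*(3 + v) (X(v) = (2*v)*(3 + v) = 2*v*(3 + v))
r(-15)*X(E - 7) = 134*(2*(11 - 7)*(3 + (11 - 7))) = 134*(2*4*(3 + 4)) = 134*(2*4*7) = 134*56 = 7504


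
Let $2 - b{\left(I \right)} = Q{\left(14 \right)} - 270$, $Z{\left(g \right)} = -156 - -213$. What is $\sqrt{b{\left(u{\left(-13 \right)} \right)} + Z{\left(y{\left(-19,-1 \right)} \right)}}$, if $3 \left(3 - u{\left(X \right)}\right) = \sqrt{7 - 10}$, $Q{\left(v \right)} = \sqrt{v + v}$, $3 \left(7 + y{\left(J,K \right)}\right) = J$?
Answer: $\sqrt{329 - 2 \sqrt{7}} \approx 17.992$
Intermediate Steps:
$y{\left(J,K \right)} = -7 + \frac{J}{3}$
$Q{\left(v \right)} = \sqrt{2} \sqrt{v}$ ($Q{\left(v \right)} = \sqrt{2 v} = \sqrt{2} \sqrt{v}$)
$Z{\left(g \right)} = 57$ ($Z{\left(g \right)} = -156 + 213 = 57$)
$u{\left(X \right)} = 3 - \frac{i \sqrt{3}}{3}$ ($u{\left(X \right)} = 3 - \frac{\sqrt{7 - 10}}{3} = 3 - \frac{\sqrt{-3}}{3} = 3 - \frac{i \sqrt{3}}{3}$)
$b{\left(I \right)} = 272 - 2 \sqrt{7}$ ($b{\left(I \right)} = 2 - \left(\sqrt{2} \sqrt{14} - 270\right) = 2 - \left(2 \sqrt{7} - 270\right) = 2 - \left(-270 + 2 \sqrt{7}\right) = 2 + \left(270 - 2 \sqrt{7}\right) = 272 - 2 \sqrt{7}$)
$\sqrt{b{\left(u{\left(-13 \right)} \right)} + Z{\left(y{\left(-19,-1 \right)} \right)}} = \sqrt{\left(272 - 2 \sqrt{7}\right) + 57} = \sqrt{329 - 2 \sqrt{7}}$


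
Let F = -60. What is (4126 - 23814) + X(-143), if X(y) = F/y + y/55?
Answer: -14078479/715 ≈ -19690.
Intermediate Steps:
X(y) = -60/y + y/55
(4126 - 23814) + X(-143) = (4126 - 23814) + (-60/(-143) + (1/55)*(-143)) = -19688 + (-60*(-1/143) - 13/5) = -19688 + (60/143 - 13/5) = -19688 - 1559/715 = -14078479/715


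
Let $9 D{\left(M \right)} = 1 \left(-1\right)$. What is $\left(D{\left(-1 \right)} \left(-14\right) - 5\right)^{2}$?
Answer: $\frac{961}{81} \approx 11.864$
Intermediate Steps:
$D{\left(M \right)} = - \frac{1}{9}$ ($D{\left(M \right)} = \frac{1 \left(-1\right)}{9} = \frac{1}{9} \left(-1\right) = - \frac{1}{9}$)
$\left(D{\left(-1 \right)} \left(-14\right) - 5\right)^{2} = \left(\left(- \frac{1}{9}\right) \left(-14\right) - 5\right)^{2} = \left(\frac{14}{9} - 5\right)^{2} = \left(- \frac{31}{9}\right)^{2} = \frac{961}{81}$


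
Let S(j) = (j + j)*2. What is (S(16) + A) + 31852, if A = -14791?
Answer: 17125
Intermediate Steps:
S(j) = 4*j (S(j) = (2*j)*2 = 4*j)
(S(16) + A) + 31852 = (4*16 - 14791) + 31852 = (64 - 14791) + 31852 = -14727 + 31852 = 17125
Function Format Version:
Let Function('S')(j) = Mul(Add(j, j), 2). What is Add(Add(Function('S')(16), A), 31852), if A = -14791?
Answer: 17125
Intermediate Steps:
Function('S')(j) = Mul(4, j) (Function('S')(j) = Mul(Mul(2, j), 2) = Mul(4, j))
Add(Add(Function('S')(16), A), 31852) = Add(Add(Mul(4, 16), -14791), 31852) = Add(Add(64, -14791), 31852) = Add(-14727, 31852) = 17125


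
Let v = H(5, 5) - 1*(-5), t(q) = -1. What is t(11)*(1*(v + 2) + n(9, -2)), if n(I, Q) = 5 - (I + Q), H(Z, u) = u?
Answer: -10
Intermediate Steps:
v = 10 (v = 5 - 1*(-5) = 5 + 5 = 10)
n(I, Q) = 5 - I - Q (n(I, Q) = 5 + (-I - Q) = 5 - I - Q)
t(11)*(1*(v + 2) + n(9, -2)) = -(1*(10 + 2) + (5 - 1*9 - 1*(-2))) = -(1*12 + (5 - 9 + 2)) = -(12 - 2) = -1*10 = -10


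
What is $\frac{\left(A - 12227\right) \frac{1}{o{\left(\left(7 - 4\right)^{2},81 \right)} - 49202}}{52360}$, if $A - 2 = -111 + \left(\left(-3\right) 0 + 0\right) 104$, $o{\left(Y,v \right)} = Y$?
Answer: $\frac{1542}{321968185} \approx 4.7893 \cdot 10^{-6}$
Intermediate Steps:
$A = -109$ ($A = 2 - \left(111 - \left(\left(-3\right) 0 + 0\right) 104\right) = 2 - \left(111 - \left(0 + 0\right) 104\right) = 2 + \left(-111 + 0 \cdot 104\right) = 2 + \left(-111 + 0\right) = 2 - 111 = -109$)
$\frac{\left(A - 12227\right) \frac{1}{o{\left(\left(7 - 4\right)^{2},81 \right)} - 49202}}{52360} = \frac{\left(-109 - 12227\right) \frac{1}{\left(7 - 4\right)^{2} - 49202}}{52360} = - \frac{12336}{3^{2} - 49202} \cdot \frac{1}{52360} = - \frac{12336}{9 - 49202} \cdot \frac{1}{52360} = - \frac{12336}{-49193} \cdot \frac{1}{52360} = \left(-12336\right) \left(- \frac{1}{49193}\right) \frac{1}{52360} = \frac{12336}{49193} \cdot \frac{1}{52360} = \frac{1542}{321968185}$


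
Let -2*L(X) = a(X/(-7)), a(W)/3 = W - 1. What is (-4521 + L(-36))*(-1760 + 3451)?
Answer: -107177271/14 ≈ -7.6555e+6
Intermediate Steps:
a(W) = -3 + 3*W (a(W) = 3*(W - 1) = 3*(-1 + W) = -3 + 3*W)
L(X) = 3/2 + 3*X/14 (L(X) = -(-3 + 3*(X/(-7)))/2 = -(-3 + 3*(X*(-⅐)))/2 = -(-3 + 3*(-X/7))/2 = -(-3 - 3*X/7)/2 = 3/2 + 3*X/14)
(-4521 + L(-36))*(-1760 + 3451) = (-4521 + (3/2 + (3/14)*(-36)))*(-1760 + 3451) = (-4521 + (3/2 - 54/7))*1691 = (-4521 - 87/14)*1691 = -63381/14*1691 = -107177271/14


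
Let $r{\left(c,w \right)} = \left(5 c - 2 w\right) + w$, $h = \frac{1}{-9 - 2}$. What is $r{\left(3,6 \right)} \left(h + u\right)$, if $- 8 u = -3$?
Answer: $\frac{225}{88} \approx 2.5568$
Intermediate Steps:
$u = \frac{3}{8}$ ($u = \left(- \frac{1}{8}\right) \left(-3\right) = \frac{3}{8} \approx 0.375$)
$h = - \frac{1}{11}$ ($h = \frac{1}{-11} = - \frac{1}{11} \approx -0.090909$)
$r{\left(c,w \right)} = - w + 5 c$ ($r{\left(c,w \right)} = \left(- 2 w + 5 c\right) + w = - w + 5 c$)
$r{\left(3,6 \right)} \left(h + u\right) = \left(\left(-1\right) 6 + 5 \cdot 3\right) \left(- \frac{1}{11} + \frac{3}{8}\right) = \left(-6 + 15\right) \frac{25}{88} = 9 \cdot \frac{25}{88} = \frac{225}{88}$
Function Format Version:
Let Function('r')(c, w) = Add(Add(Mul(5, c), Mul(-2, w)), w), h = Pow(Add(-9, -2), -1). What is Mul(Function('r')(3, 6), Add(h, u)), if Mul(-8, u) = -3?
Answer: Rational(225, 88) ≈ 2.5568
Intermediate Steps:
u = Rational(3, 8) (u = Mul(Rational(-1, 8), -3) = Rational(3, 8) ≈ 0.37500)
h = Rational(-1, 11) (h = Pow(-11, -1) = Rational(-1, 11) ≈ -0.090909)
Function('r')(c, w) = Add(Mul(-1, w), Mul(5, c)) (Function('r')(c, w) = Add(Add(Mul(-2, w), Mul(5, c)), w) = Add(Mul(-1, w), Mul(5, c)))
Mul(Function('r')(3, 6), Add(h, u)) = Mul(Add(Mul(-1, 6), Mul(5, 3)), Add(Rational(-1, 11), Rational(3, 8))) = Mul(Add(-6, 15), Rational(25, 88)) = Mul(9, Rational(25, 88)) = Rational(225, 88)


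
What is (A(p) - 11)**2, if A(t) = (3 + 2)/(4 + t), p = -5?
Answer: 256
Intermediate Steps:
A(t) = 5/(4 + t)
(A(p) - 11)**2 = (5/(4 - 5) - 11)**2 = (5/(-1) - 11)**2 = (5*(-1) - 11)**2 = (-5 - 11)**2 = (-16)**2 = 256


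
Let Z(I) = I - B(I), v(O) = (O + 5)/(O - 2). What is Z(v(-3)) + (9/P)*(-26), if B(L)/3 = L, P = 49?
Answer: -974/245 ≈ -3.9755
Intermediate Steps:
B(L) = 3*L
v(O) = (5 + O)/(-2 + O)
Z(I) = -2*I (Z(I) = I - 3*I = -2*I)
Z(v(-3)) + (9/P)*(-26) = -2*(5 - 3)/(-2 - 3) + (9/49)*(-26) = -2*2/(-5) + (9*(1/49))*(-26) = -(-2)*2/5 + (9/49)*(-26) = -2*(-⅖) - 234/49 = ⅘ - 234/49 = -974/245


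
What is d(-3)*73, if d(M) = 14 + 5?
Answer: 1387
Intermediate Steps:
d(M) = 19
d(-3)*73 = 19*73 = 1387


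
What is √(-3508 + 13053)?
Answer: √9545 ≈ 97.698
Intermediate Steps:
√(-3508 + 13053) = √9545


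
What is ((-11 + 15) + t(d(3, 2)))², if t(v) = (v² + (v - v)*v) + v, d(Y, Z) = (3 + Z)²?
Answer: 427716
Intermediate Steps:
t(v) = v + v² (t(v) = (v² + 0*v) + v = (v² + 0) + v = v² + v = v + v²)
((-11 + 15) + t(d(3, 2)))² = ((-11 + 15) + (3 + 2)²*(1 + (3 + 2)²))² = (4 + 5²*(1 + 5²))² = (4 + 25*(1 + 25))² = (4 + 25*26)² = (4 + 650)² = 654² = 427716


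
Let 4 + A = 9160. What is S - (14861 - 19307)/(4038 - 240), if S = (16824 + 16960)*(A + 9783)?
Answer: 135005222383/211 ≈ 6.3984e+8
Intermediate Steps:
A = 9156 (A = -4 + 9160 = 9156)
S = 639835176 (S = (16824 + 16960)*(9156 + 9783) = 33784*18939 = 639835176)
S - (14861 - 19307)/(4038 - 240) = 639835176 - (14861 - 19307)/(4038 - 240) = 639835176 - (-4446)/3798 = 639835176 - 1*(-247/211) = 639835176 + 247/211 = 135005222383/211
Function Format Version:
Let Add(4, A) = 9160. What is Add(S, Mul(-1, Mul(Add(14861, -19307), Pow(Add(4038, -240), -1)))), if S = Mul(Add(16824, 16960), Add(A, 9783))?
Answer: Rational(135005222383, 211) ≈ 6.3984e+8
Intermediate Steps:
A = 9156 (A = Add(-4, 9160) = 9156)
S = 639835176 (S = Mul(Add(16824, 16960), Add(9156, 9783)) = Mul(33784, 18939) = 639835176)
Add(S, Mul(-1, Mul(Add(14861, -19307), Pow(Add(4038, -240), -1)))) = Add(639835176, Mul(-1, Mul(Add(14861, -19307), Pow(Add(4038, -240), -1)))) = Add(639835176, Mul(-1, Mul(-4446, Pow(3798, -1)))) = Add(639835176, Mul(-1, Mul(-4446, Rational(1, 3798)))) = Add(639835176, Mul(-1, Rational(-247, 211))) = Add(639835176, Rational(247, 211)) = Rational(135005222383, 211)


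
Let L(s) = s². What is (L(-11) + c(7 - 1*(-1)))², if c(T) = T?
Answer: 16641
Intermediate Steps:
(L(-11) + c(7 - 1*(-1)))² = ((-11)² + (7 - 1*(-1)))² = (121 + (7 + 1))² = (121 + 8)² = 129² = 16641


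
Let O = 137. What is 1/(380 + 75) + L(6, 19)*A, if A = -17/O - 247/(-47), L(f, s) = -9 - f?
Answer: -225491561/2929745 ≈ -76.966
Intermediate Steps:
A = 33040/6439 (A = -17/137 - 247/(-47) = -17*1/137 - 247*(-1/47) = -17/137 + 247/47 = 33040/6439 ≈ 5.1312)
1/(380 + 75) + L(6, 19)*A = 1/(380 + 75) + (-9 - 1*6)*(33040/6439) = 1/455 + (-9 - 6)*(33040/6439) = 1/455 - 15*33040/6439 = 1/455 - 495600/6439 = -225491561/2929745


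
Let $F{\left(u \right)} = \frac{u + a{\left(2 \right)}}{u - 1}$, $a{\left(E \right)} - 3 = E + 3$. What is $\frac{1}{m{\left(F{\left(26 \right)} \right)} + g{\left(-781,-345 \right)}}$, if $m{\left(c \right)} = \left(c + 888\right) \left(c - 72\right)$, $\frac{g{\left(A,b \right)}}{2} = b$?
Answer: $- \frac{625}{39696494} \approx -1.5744 \cdot 10^{-5}$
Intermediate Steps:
$g{\left(A,b \right)} = 2 b$
$a{\left(E \right)} = 6 + E$ ($a{\left(E \right)} = 3 + \left(E + 3\right) = 3 + \left(3 + E\right) = 6 + E$)
$F{\left(u \right)} = \frac{8 + u}{-1 + u}$ ($F{\left(u \right)} = \frac{u + \left(6 + 2\right)}{u - 1} = \frac{u + 8}{-1 + u} = \frac{8 + u}{-1 + u}$)
$m{\left(c \right)} = \left(-72 + c\right) \left(888 + c\right)$ ($m{\left(c \right)} = \left(888 + c\right) \left(-72 + c\right) = \left(-72 + c\right) \left(888 + c\right)$)
$\frac{1}{m{\left(F{\left(26 \right)} \right)} + g{\left(-781,-345 \right)}} = \frac{1}{\left(-63936 + \left(\frac{8 + 26}{-1 + 26}\right)^{2} + 816 \frac{8 + 26}{-1 + 26}\right) + 2 \left(-345\right)} = \frac{1}{\left(-63936 + \left(\frac{1}{25} \cdot 34\right)^{2} + 816 \cdot \frac{1}{25} \cdot 34\right) - 690} = \frac{1}{\left(-63936 + \left(\frac{34}{25}\right)^{2} + 816 \cdot \frac{34}{25}\right) - 690} = \frac{1}{\left(-63936 + \frac{1156}{625} + \frac{27744}{25}\right) - 690} = \frac{1}{- \frac{39265244}{625} - 690} = \frac{1}{- \frac{39696494}{625}} = - \frac{625}{39696494}$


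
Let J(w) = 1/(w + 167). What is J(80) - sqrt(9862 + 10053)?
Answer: 1/247 - sqrt(19915) ≈ -141.12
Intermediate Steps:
J(w) = 1/(167 + w)
J(80) - sqrt(9862 + 10053) = 1/(167 + 80) - sqrt(9862 + 10053) = 1/247 - sqrt(19915)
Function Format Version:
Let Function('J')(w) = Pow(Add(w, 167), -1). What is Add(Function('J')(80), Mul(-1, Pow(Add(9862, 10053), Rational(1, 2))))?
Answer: Add(Rational(1, 247), Mul(-1, Pow(19915, Rational(1, 2)))) ≈ -141.12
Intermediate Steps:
Function('J')(w) = Pow(Add(167, w), -1)
Add(Function('J')(80), Mul(-1, Pow(Add(9862, 10053), Rational(1, 2)))) = Add(Pow(Add(167, 80), -1), Mul(-1, Pow(Add(9862, 10053), Rational(1, 2)))) = Add(Pow(247, -1), Mul(-1, Pow(19915, Rational(1, 2)))) = Add(Rational(1, 247), Mul(-1, Pow(19915, Rational(1, 2))))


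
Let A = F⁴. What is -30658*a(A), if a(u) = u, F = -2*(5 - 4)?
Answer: -490528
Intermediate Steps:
F = -2 (F = -2*1 = -2)
A = 16 (A = (-2)⁴ = 16)
-30658*a(A) = -30658*16 = -490528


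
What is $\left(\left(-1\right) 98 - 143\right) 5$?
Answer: $-1205$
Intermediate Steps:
$\left(\left(-1\right) 98 - 143\right) 5 = \left(-98 - 143\right) 5 = \left(-241\right) 5 = -1205$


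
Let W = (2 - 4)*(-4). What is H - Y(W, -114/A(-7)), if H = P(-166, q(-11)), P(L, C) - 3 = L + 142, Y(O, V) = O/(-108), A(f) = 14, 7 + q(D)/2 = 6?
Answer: -565/27 ≈ -20.926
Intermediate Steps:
W = 8 (W = -2*(-4) = 8)
q(D) = -2 (q(D) = -14 + 2*6 = -14 + 12 = -2)
Y(O, V) = -O/108 (Y(O, V) = O*(-1/108) = -O/108)
P(L, C) = 145 + L (P(L, C) = 3 + (L + 142) = 3 + (142 + L) = 145 + L)
H = -21 (H = 145 - 166 = -21)
H - Y(W, -114/A(-7)) = -21 - (-1)*8/108 = -21 - 1*(-2/27) = -21 + 2/27 = -565/27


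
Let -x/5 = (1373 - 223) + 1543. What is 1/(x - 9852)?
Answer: -1/23317 ≈ -4.2887e-5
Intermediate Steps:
x = -13465 (x = -5*((1373 - 223) + 1543) = -5*(1150 + 1543) = -5*2693 = -13465)
1/(x - 9852) = 1/(-13465 - 9852) = 1/(-23317) = -1/23317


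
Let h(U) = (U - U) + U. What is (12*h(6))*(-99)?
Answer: -7128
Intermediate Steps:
h(U) = U (h(U) = 0 + U = U)
(12*h(6))*(-99) = (12*6)*(-99) = 72*(-99) = -7128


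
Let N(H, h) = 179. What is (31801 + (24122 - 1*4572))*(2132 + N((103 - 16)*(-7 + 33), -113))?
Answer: 118672161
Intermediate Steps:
(31801 + (24122 - 1*4572))*(2132 + N((103 - 16)*(-7 + 33), -113)) = (31801 + (24122 - 1*4572))*(2132 + 179) = (31801 + (24122 - 4572))*2311 = (31801 + 19550)*2311 = 51351*2311 = 118672161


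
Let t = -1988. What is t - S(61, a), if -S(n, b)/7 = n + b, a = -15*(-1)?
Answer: -1456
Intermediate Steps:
a = 15
S(n, b) = -7*b - 7*n (S(n, b) = -7*(n + b) = -7*(b + n) = -7*b - 7*n)
t - S(61, a) = -1988 - (-7*15 - 7*61) = -1988 - (-105 - 427) = -1988 - 1*(-532) = -1988 + 532 = -1456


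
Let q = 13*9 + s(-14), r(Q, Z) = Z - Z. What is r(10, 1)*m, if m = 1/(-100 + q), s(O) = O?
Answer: 0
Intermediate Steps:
r(Q, Z) = 0
q = 103 (q = 13*9 - 14 = 117 - 14 = 103)
m = ⅓ (m = 1/(-100 + 103) = 1/3 = ⅓ ≈ 0.33333)
r(10, 1)*m = 0*(⅓) = 0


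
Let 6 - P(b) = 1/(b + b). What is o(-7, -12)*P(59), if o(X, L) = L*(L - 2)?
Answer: 59388/59 ≈ 1006.6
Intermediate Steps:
P(b) = 6 - 1/(2*b) (P(b) = 6 - 1/(b + b) = 6 - 1/(2*b))
o(X, L) = L*(-2 + L)
o(-7, -12)*P(59) = (-12*(-2 - 12))*(6 - 1/2/59) = (-12*(-14))*(6 - 1/2*1/59) = 168*(6 - 1/118) = 168*(707/118) = 59388/59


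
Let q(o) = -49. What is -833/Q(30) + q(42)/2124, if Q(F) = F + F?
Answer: -73843/5310 ≈ -13.906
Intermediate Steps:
Q(F) = 2*F
-833/Q(30) + q(42)/2124 = -833/(2*30) - 49/2124 = -833/60 - 49*1/2124 = -833*1/60 - 49/2124 = -833/60 - 49/2124 = -73843/5310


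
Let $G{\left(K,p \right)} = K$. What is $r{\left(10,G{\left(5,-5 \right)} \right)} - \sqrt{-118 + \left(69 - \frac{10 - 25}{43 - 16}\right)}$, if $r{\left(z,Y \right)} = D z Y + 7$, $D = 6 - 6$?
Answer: $7 - \frac{2 i \sqrt{109}}{3} \approx 7.0 - 6.9602 i$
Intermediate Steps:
$D = 0$ ($D = 6 - 6 = 0$)
$r{\left(z,Y \right)} = 7$ ($r{\left(z,Y \right)} = 0 z Y + 7 = 0 Y + 7 = 0 + 7 = 7$)
$r{\left(10,G{\left(5,-5 \right)} \right)} - \sqrt{-118 + \left(69 - \frac{10 - 25}{43 - 16}\right)} = 7 - \sqrt{-118 + \left(69 - \frac{10 - 25}{43 - 16}\right)} = 7 - \sqrt{-118 + \left(69 - - \frac{15}{27}\right)} = 7 - \sqrt{-118 + \left(69 - \left(-15\right) \frac{1}{27}\right)} = 7 - \sqrt{-118 + \left(69 - - \frac{5}{9}\right)} = 7 - \sqrt{-118 + \left(69 + \frac{5}{9}\right)} = 7 - \sqrt{-118 + \frac{626}{9}} = 7 - \sqrt{- \frac{436}{9}} = 7 - \frac{2 i \sqrt{109}}{3}$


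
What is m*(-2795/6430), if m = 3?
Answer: -1677/1286 ≈ -1.3040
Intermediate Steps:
m*(-2795/6430) = 3*(-2795/6430) = 3*(-2795*1/6430) = 3*(-559/1286) = -1677/1286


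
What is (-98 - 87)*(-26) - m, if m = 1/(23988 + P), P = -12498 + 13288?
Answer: 119182179/24778 ≈ 4810.0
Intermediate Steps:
P = 790
m = 1/24778 (m = 1/(23988 + 790) = 1/24778 ≈ 4.0358e-5)
(-98 - 87)*(-26) - m = (-98 - 87)*(-26) - 1*1/24778 = -185*(-26) - 1/24778 = 4810 - 1/24778 = 119182179/24778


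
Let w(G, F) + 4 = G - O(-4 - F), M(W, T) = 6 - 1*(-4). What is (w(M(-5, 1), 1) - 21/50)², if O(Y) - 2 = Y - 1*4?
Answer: 395641/2500 ≈ 158.26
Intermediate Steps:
O(Y) = -2 + Y (O(Y) = 2 + (Y - 1*4) = 2 + (Y - 4) = 2 + (-4 + Y) = -2 + Y)
M(W, T) = 10 (M(W, T) = 6 + 4 = 10)
w(G, F) = 2 + F + G (w(G, F) = -4 + (G - (-2 + (-4 - F))) = -4 + (G - (-6 - F)) = -4 + (G + (6 + F)) = -4 + (6 + F + G) = 2 + F + G)
(w(M(-5, 1), 1) - 21/50)² = ((2 + 1 + 10) - 21/50)² = (13 - 21*1/50)² = (13 - 21/50)² = (629/50)² = 395641/2500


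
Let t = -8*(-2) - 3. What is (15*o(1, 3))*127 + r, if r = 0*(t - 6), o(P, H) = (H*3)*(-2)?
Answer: -34290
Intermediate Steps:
t = 13 (t = -2*(-8) - 3 = 16 - 3 = 13)
o(P, H) = -6*H (o(P, H) = (3*H)*(-2) = -6*H)
r = 0 (r = 0*(13 - 6) = 0*7 = 0)
(15*o(1, 3))*127 + r = (15*(-6*3))*127 + 0 = (15*(-18))*127 + 0 = -270*127 + 0 = -34290 + 0 = -34290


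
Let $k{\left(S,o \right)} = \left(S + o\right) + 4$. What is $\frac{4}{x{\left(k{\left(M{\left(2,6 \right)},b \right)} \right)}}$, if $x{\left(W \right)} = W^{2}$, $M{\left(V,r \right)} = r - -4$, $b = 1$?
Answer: $\frac{4}{225} \approx 0.017778$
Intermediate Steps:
$M{\left(V,r \right)} = 4 + r$ ($M{\left(V,r \right)} = r + 4 = 4 + r$)
$k{\left(S,o \right)} = 4 + S + o$
$\frac{4}{x{\left(k{\left(M{\left(2,6 \right)},b \right)} \right)}} = \frac{4}{\left(4 + \left(4 + 6\right) + 1\right)^{2}} = \frac{4}{\left(4 + 10 + 1\right)^{2}} = \frac{4}{15^{2}} = \frac{4}{225}$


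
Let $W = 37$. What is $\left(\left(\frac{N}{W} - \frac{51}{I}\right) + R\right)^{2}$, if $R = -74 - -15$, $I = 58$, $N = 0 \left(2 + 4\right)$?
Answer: $\frac{12061729}{3364} \approx 3585.5$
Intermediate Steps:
$N = 0$ ($N = 0 \cdot 6 = 0$)
$R = -59$ ($R = -74 + 15 = -59$)
$\left(\left(\frac{N}{W} - \frac{51}{I}\right) + R\right)^{2} = \left(\left(\frac{0}{37} - \frac{51}{58}\right) - 59\right)^{2} = \left(\left(0 \cdot \frac{1}{37} - \frac{51}{58}\right) - 59\right)^{2} = \left(\left(0 - \frac{51}{58}\right) - 59\right)^{2} = \left(- \frac{51}{58} - 59\right)^{2} = \left(- \frac{3473}{58}\right)^{2} = \frac{12061729}{3364}$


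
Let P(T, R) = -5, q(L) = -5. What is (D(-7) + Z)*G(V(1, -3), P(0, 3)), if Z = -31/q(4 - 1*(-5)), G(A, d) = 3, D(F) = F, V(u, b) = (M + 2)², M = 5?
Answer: -12/5 ≈ -2.4000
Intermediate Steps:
V(u, b) = 49 (V(u, b) = (5 + 2)² = 7² = 49)
Z = 31/5 (Z = -31/(-5) = -31*(-⅕) = 31/5 ≈ 6.2000)
(D(-7) + Z)*G(V(1, -3), P(0, 3)) = (-7 + 31/5)*3 = -⅘*3 = -12/5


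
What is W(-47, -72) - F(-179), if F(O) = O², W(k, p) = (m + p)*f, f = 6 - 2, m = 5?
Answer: -32309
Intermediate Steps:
f = 4
W(k, p) = 20 + 4*p (W(k, p) = (5 + p)*4 = 20 + 4*p)
W(-47, -72) - F(-179) = (20 + 4*(-72)) - 1*(-179)² = (20 - 288) - 1*32041 = -268 - 32041 = -32309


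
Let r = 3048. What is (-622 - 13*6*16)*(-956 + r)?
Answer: -3912040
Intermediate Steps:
(-622 - 13*6*16)*(-956 + r) = (-622 - 13*6*16)*(-956 + 3048) = (-622 - 78*16)*2092 = (-622 - 1248)*2092 = -1870*2092 = -3912040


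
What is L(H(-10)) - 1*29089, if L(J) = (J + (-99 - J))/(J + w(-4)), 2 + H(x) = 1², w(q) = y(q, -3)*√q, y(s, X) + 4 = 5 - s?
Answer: -2937890/101 + 990*I/101 ≈ -29088.0 + 9.802*I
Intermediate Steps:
y(s, X) = 1 - s (y(s, X) = -4 + (5 - s) = 1 - s)
w(q) = √q*(1 - q) (w(q) = (1 - q)*√q = √q*(1 - q))
H(x) = -1 (H(x) = -2 + 1² = -2 + 1 = -1)
L(J) = -99/(J + 10*I) (L(J) = (J + (-99 - J))/(J + √(-4)*(1 - 1*(-4))) = -99/(J + (2*I)*(1 + 4)) = -99/(J + (2*I)*5) = -99/(J + 10*I))
L(H(-10)) - 1*29089 = -99*(-1 - 10*I)/101 - 1*29089 = -99*(-1 - 10*I)/101 - 29089 = -29089 - 99*(-1 - 10*I)/101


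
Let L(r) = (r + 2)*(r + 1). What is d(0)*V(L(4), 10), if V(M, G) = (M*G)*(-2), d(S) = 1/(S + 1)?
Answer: -600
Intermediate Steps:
d(S) = 1/(1 + S)
L(r) = (1 + r)*(2 + r) (L(r) = (2 + r)*(1 + r) = (1 + r)*(2 + r))
V(M, G) = -2*G*M (V(M, G) = (G*M)*(-2) = -2*G*M)
d(0)*V(L(4), 10) = (-2*10*(2 + 4² + 3*4))/(1 + 0) = (-2*10*(2 + 16 + 12))/1 = 1*(-2*10*30) = 1*(-600) = -600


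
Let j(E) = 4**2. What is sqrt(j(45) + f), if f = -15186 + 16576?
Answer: sqrt(1406) ≈ 37.497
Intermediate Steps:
f = 1390
j(E) = 16
sqrt(j(45) + f) = sqrt(16 + 1390) = sqrt(1406)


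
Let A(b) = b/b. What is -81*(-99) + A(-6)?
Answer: 8020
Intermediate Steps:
A(b) = 1
-81*(-99) + A(-6) = -81*(-99) + 1 = 8019 + 1 = 8020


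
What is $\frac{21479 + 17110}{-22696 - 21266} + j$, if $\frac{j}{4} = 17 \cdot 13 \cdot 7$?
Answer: $\frac{90666089}{14654} \approx 6187.1$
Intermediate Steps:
$j = 6188$ ($j = 4 \cdot 17 \cdot 13 \cdot 7 = 4 \cdot 221 \cdot 7 = 4 \cdot 1547 = 6188$)
$\frac{21479 + 17110}{-22696 - 21266} + j = \frac{21479 + 17110}{-22696 - 21266} + 6188 = \frac{38589}{-43962} + 6188 = 38589 \left(- \frac{1}{43962}\right) + 6188 = - \frac{12863}{14654} + 6188 = \frac{90666089}{14654}$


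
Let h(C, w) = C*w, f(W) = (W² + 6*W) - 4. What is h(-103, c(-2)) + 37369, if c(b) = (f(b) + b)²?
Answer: 17181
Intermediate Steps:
f(W) = -4 + W² + 6*W
c(b) = (-4 + b² + 7*b)² (c(b) = ((-4 + b² + 6*b) + b)² = (-4 + b² + 7*b)²)
h(-103, c(-2)) + 37369 = -103*(-4 + (-2)² + 7*(-2))² + 37369 = -103*(-4 + 4 - 14)² + 37369 = -103*(-14)² + 37369 = -103*196 + 37369 = -20188 + 37369 = 17181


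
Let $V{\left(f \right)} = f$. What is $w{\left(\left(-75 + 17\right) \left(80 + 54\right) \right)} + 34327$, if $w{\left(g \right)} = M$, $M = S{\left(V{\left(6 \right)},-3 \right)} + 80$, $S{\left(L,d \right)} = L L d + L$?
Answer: $34305$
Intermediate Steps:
$S{\left(L,d \right)} = L + d L^{2}$ ($S{\left(L,d \right)} = L^{2} d + L = d L^{2} + L = L + d L^{2}$)
$M = -22$ ($M = 6 \left(1 + 6 \left(-3\right)\right) + 80 = 6 \left(1 - 18\right) + 80 = 6 \left(-17\right) + 80 = -102 + 80 = -22$)
$w{\left(g \right)} = -22$
$w{\left(\left(-75 + 17\right) \left(80 + 54\right) \right)} + 34327 = -22 + 34327 = 34305$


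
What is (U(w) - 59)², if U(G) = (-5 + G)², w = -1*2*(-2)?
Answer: 3364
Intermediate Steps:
w = 4 (w = -2*(-2) = 4)
(U(w) - 59)² = ((-5 + 4)² - 59)² = ((-1)² - 59)² = (1 - 59)² = (-58)² = 3364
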